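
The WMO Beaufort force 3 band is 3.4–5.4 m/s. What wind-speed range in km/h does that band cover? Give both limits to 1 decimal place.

3.4–5.4 m/s × 3.6 = 12.2–19.4 km/h.

12.2 to 19.4 km/h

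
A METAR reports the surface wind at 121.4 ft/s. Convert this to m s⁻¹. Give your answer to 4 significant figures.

37.00 m/s

1 ft/s = 0.3048 m/s, so 121.4 × 0.3048 = 37.00 m/s.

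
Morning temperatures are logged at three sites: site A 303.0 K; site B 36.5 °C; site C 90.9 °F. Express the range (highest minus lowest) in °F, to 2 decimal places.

site A: 303.0 K = 29.850 °C.
site C: 90.9 °F = 32.722 °C.
Spread: 36.500 − 29.850 = 6.650 °C = 11.97 °F.

11.97 °F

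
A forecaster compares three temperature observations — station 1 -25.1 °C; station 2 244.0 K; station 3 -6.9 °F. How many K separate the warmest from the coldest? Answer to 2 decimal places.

station 2: 244.0 K = -29.150 °C.
station 3: -6.9 °F = -21.611 °C.
Spread: (-21.611) − (-29.150) = 7.539 °C.

7.54 K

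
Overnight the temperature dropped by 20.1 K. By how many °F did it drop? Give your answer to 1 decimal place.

36.2 °F

Converting a difference, only the 9/5 scale factor applies: Δ°F = 20.1 × 1.8 = 36.2 °F.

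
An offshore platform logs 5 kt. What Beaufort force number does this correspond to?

Beaufort force 2

5 kt lies in the Beaufort 2 band (light breeze, 4–6 kt).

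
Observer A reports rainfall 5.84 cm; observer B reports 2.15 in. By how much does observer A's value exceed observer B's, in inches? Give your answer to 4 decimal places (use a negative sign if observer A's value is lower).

observer A: 5.84 cm = 2.299213 in.
Difference: 2.299213 − 2.150000 = 0.1492 in.

0.1492 in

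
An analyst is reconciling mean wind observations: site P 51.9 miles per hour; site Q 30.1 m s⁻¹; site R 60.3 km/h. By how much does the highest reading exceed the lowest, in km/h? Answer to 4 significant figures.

48.06 km/h

site P: 51.9 mph = 83.5250 km/h.
site Q: 30.1 m/s = 108.3600 km/h.
Spread: 108.3600 − 60.3000 = 48.06 km/h.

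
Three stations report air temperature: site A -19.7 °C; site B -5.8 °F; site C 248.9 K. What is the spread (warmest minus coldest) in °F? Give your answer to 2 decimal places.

8.19 °F

site B: -5.8 °F = -21.000 °C.
site C: 248.9 K = -24.250 °C.
Spread: (-19.700) − (-24.250) = 4.550 °C = 8.19 °F.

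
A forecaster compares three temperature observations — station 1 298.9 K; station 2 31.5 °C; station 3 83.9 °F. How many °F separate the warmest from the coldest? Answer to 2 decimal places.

10.35 °F

station 1: 298.9 K = 25.750 °C.
station 3: 83.9 °F = 28.833 °C.
Spread: 31.500 − 25.750 = 5.750 °C = 10.35 °F.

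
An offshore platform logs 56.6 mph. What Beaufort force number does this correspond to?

56.6 mph = 25.3 m/s, which is Beaufort 10 (storm, 24.5–28.4 m/s).

Beaufort force 10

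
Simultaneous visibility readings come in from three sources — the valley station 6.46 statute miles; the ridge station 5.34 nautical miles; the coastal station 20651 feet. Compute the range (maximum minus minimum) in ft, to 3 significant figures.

13500 ft

the valley station: 6.46 SM = 34108.80 ft.
the ridge station: 5.34 nmi = 32446.46 ft.
Spread: 34108.80 − 20651.00 = 13500 ft.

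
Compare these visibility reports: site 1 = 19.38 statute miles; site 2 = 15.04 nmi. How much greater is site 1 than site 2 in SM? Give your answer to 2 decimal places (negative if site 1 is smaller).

2.07 SM

site 2: 15.04 nmi = 17.3077 SM.
Difference: 19.3800 − 17.3077 = 2.07 SM.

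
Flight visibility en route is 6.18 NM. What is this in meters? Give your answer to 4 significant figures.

11450 m

1 nmi = 1852 m, so 6.18 × 1852 = 11450 m.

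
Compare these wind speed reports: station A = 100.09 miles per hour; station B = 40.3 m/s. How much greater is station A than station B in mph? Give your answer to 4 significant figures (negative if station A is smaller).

9.941 mph

station B: 40.3 m/s = 90.14853 mph.
Difference: 100.09000 − 90.14853 = 9.941 mph.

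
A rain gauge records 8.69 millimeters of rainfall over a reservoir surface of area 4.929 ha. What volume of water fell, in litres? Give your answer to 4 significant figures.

Area: 4.929 ha = 49290 m².
1 mm over 1 m² is 1 L, so volume = 8.69 × 49290 = 428330.1 L ≈ 428300 L.

428300 litres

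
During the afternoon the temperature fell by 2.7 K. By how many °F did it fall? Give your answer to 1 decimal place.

For a temperature change the 32° offset cancels: Δ°F = 2.7 × 1.8 = 4.9 °F.

4.9 °F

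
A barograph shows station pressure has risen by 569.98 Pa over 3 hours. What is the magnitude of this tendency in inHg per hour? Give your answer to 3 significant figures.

569.98 Pa / 3 h × 0.0002953 inHg/Pa = 0.0561 inHg/h.

0.0561 inHg per hour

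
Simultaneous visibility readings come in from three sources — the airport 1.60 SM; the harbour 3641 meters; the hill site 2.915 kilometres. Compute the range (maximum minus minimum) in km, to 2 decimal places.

the airport: 1.60 SM = 2.5750 km.
the harbour: 3641 m = 3.6410 km.
Spread: 3.6410 − 2.5750 = 1.07 km.

1.07 km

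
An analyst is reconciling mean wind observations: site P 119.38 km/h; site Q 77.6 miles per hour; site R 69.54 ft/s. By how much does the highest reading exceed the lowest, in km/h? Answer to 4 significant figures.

48.58 km/h

site Q: 77.6 mph = 124.8851 km/h.
site R: 69.54 ft/s = 76.3049 km/h.
Spread: 124.8851 − 76.3049 = 48.58 km/h.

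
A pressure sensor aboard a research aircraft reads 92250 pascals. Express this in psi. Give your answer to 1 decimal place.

13.4 psi

1 Pa = 0.000145038 psi, so 92250 × 0.000145038 = 13.4 psi.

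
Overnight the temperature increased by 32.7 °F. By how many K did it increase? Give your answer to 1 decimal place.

For a temperature change the 32° offset cancels: ΔK = 32.7 × 0.5556 = 18.2 K.

18.2 K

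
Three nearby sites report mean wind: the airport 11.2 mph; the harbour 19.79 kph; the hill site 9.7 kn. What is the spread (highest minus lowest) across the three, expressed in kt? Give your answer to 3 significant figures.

0.986 kt

the airport: 11.2 mph = 9.73253 kt.
the harbour: 19.79 km/h = 10.68575 kt.
Spread: 10.68575 − 9.70000 = 0.986 kt.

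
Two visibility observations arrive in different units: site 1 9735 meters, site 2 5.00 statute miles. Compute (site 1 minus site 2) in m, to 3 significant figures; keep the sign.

site 2: 5.00 SM = 8046.72 m.
Difference: 9735.00 − 8046.72 = 1690 m.

1690 m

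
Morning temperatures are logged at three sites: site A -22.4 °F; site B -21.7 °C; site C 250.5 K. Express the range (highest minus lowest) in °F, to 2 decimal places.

site A: -22.4 °F = -30.222 °C.
site C: 250.5 K = -22.650 °C.
Spread: (-21.700) − (-30.222) = 8.522 °C = 15.34 °F.

15.34 °F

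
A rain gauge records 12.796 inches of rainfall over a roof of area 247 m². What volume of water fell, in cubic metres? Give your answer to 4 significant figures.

80.28 cubic metres

Depth: 12.796 in × 25.4 = 325.0184 mm.
1 mm over 1 m² is 1 L, so volume = 325.0184 × 247 = 80279.545 L = 80.28 m³.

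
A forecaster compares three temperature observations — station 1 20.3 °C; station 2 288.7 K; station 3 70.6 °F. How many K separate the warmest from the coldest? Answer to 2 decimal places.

5.89 K

station 2: 288.7 K = 15.550 °C.
station 3: 70.6 °F = 21.444 °C.
Spread: 21.444 − 15.550 = 5.894 °C.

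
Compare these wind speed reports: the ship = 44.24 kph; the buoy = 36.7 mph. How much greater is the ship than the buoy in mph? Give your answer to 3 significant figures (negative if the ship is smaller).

-9.21 mph

the ship: 44.24 km/h = 27.4895 mph.
Difference: 27.4895 − 36.7000 = -9.21 mph.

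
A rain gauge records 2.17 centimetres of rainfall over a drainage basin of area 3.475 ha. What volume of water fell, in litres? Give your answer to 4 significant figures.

Depth: 2.17 cm × 10 = 21.7 mm.
Area: 3.475 ha = 34750 m².
1 mm over 1 m² is 1 L, so volume = 21.7 × 34750 = 754075 L ≈ 754100 L.

754100 litres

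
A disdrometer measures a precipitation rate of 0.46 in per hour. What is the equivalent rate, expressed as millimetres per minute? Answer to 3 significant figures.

0.46 in/hour × 25.4 mm/in × 0.0166667 hour/minute = 0.195 mm/minute.

0.195 mm/minute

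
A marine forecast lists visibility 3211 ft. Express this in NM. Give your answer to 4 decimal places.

0.5285 nmi

1 ft = 0.000164579 nmi, so 3211 × 0.000164579 = 0.5285 nmi.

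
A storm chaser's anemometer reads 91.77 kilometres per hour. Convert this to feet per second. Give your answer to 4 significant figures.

83.63 ft/s

1 km/h = 0.911344 ft/s, so 91.77 × 0.911344 = 83.63 ft/s.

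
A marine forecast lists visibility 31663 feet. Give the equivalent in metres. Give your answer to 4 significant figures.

1 ft = 0.3048 m, so 31663 × 0.3048 = 9651 m.

9651 m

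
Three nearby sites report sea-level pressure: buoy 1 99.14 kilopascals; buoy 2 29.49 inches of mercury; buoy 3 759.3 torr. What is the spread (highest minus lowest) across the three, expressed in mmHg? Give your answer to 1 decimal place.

buoy 1: 99.14 kPa = 743.611 mmHg.
buoy 2: 29.49 inHg = 749.046 mmHg.
Spread: 759.300 − 743.611 = 15.7 mmHg.

15.7 mmHg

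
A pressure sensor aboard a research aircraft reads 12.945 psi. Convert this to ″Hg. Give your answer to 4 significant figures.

1 psi = 2.03602 inHg, so 12.945 × 2.03602 = 26.36 inHg.

26.36 inHg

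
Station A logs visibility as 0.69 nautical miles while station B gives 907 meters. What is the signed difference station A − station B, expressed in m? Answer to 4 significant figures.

370.9 m

station A: 0.69 nmi = 1277.880 m.
Difference: 1277.880 − 907.000 = 370.9 m.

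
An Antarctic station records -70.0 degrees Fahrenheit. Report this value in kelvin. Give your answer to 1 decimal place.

216.5 K

First to °C: -56.67 °C.
Then to K: 216.5 K.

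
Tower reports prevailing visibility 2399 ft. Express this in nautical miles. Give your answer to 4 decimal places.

1 ft = 0.000164579 nmi, so 2399 × 0.000164579 = 0.3948 nmi.

0.3948 nmi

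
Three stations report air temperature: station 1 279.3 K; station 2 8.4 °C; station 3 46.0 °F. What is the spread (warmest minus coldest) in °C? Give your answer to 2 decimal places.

2.25 °C

station 1: 279.3 K = 6.150 °C.
station 3: 46.0 °F = 7.778 °C.
Spread: 8.400 − 6.150 = 2.250 °C.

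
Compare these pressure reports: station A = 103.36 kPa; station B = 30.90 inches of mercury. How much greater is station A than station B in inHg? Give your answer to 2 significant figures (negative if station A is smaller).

station A: 103.36 kPa = 30.5222 inHg.
Difference: 30.5222 − 30.9000 = -0.38 inHg.

-0.38 inHg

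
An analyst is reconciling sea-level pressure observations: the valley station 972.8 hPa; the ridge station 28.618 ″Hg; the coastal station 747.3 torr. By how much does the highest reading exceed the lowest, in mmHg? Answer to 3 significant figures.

the valley station: 972.8 hPa = 729.660 mmHg.
the ridge station: 28.618 inHg = 726.897 mmHg.
Spread: 747.300 − 726.897 = 20.4 mmHg.

20.4 mmHg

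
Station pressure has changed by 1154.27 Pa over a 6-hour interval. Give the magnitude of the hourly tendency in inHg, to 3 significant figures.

1154.27 Pa / 6 h × 0.0002953 inHg/Pa = 0.0568 inHg/h.

0.0568 inHg per hour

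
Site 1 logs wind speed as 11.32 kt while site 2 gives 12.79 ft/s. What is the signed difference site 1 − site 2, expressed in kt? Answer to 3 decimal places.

3.742 kt

site 2: 12.79 ft/s = 7.57787 kt.
Difference: 11.32000 − 7.57787 = 3.742 kt.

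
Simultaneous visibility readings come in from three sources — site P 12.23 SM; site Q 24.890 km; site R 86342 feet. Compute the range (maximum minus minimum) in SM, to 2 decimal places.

4.12 SM

site Q: 24.890 km = 15.4659 SM.
site R: 86342 ft = 16.3527 SM.
Spread: 16.3527 − 12.2300 = 4.12 SM.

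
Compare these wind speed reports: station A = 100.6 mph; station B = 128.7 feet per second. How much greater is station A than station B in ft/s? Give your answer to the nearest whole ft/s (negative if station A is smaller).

19 ft/s

station A: 100.6 mph = 147.55 ft/s.
Difference: 147.55 − 128.70 = 19 ft/s.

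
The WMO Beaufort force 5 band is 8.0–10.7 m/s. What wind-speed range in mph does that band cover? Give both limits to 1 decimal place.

8.0–10.7 m/s × 2.237 = 17.9–23.9 mph.

17.9 to 23.9 mph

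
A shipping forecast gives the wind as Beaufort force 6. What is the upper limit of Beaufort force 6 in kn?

27 kt

Beaufort 6 (strong breeze) spans 22–27 knots.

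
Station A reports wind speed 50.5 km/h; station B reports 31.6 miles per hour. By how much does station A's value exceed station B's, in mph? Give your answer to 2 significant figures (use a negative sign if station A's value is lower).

-0.22 mph

station A: 50.5 km/h = 31.3792 mph.
Difference: 31.3792 − 31.6000 = -0.22 mph.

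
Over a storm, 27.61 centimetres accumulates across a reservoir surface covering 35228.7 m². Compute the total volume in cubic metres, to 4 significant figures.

9727 cubic metres

Depth: 27.61 cm × 10 = 276.1 mm.
1 mm over 1 m² is 1 L, so volume = 276.1 × 35228.7 = 9726644.1 L = 9727 m³.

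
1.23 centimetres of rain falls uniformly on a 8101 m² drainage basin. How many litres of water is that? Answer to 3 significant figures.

99600 litres

Depth: 1.23 cm × 10 = 12.3 mm.
1 mm over 1 m² is 1 L, so volume = 12.3 × 8101 = 99642.3 L ≈ 99600 L.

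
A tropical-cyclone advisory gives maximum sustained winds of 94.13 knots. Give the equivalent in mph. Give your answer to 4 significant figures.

1 kt = 1.15078 mph, so 94.13 × 1.15078 = 108.3 mph.

108.3 mph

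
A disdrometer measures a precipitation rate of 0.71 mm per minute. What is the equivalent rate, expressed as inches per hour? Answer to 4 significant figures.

0.71 mm/minute × 0.0393701 in/mm × 60 minute/hour = 1.677 in/hour.

1.677 in/hour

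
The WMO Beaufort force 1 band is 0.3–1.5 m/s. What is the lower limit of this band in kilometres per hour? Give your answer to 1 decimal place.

0.3–1.5 m/s × 3.6 = 1.1–5.4 km/h.

1.1 km/h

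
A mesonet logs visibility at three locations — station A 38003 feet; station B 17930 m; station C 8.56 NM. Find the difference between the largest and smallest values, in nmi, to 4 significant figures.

3.427 nmi

station A: 38003 ft = 6.25449 nmi.
station B: 17930 m = 9.68143 nmi.
Spread: 9.68143 − 6.25449 = 3.427 nmi.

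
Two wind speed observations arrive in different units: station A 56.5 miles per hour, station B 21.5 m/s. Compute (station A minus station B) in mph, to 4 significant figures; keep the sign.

8.406 mph

station B: 21.5 m/s = 48.09413 mph.
Difference: 56.50000 − 48.09413 = 8.406 mph.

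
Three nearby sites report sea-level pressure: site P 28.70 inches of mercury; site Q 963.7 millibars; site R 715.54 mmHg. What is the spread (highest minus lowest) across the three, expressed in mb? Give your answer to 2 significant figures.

18 mb

site P: 28.70 inHg = 971.89 mb.
site R: 715.54 mmHg = 953.98 mb.
Spread: 971.89 − 953.98 = 18 mb.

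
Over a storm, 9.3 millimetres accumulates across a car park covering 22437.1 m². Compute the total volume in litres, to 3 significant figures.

209000 litres

1 mm over 1 m² is 1 L, so volume = 9.3 × 22437.1 = 208665.03 L ≈ 209000 L.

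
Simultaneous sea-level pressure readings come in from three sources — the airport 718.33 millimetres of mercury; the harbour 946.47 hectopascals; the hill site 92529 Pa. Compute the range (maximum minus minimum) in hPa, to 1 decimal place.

the airport: 718.33 mmHg = 957.695 hPa.
the hill site: 92529 Pa = 925.290 hPa.
Spread: 957.695 − 925.290 = 32.4 hPa.

32.4 hPa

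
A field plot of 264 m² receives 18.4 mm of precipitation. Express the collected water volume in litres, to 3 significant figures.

1 mm over 1 m² is 1 L, so volume = 18.4 × 264 = 4857.6 L ≈ 4860 L.

4860 litres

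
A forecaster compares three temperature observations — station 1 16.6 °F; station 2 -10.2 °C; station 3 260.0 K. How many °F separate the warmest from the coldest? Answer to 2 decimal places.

8.27 °F

station 1: 16.6 °F = -8.556 °C.
station 3: 260.0 K = -13.150 °C.
Spread: (-8.556) − (-13.150) = 4.594 °C = 8.27 °F.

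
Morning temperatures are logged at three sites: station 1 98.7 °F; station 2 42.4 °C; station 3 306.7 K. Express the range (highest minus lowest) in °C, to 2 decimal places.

station 1: 98.7 °F = 37.056 °C.
station 3: 306.7 K = 33.550 °C.
Spread: 42.400 − 33.550 = 8.850 °C.

8.85 °C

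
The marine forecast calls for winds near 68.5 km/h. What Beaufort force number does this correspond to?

Beaufort force 8

68.5 km/h = 19.0 m/s, which is Beaufort 8 (gale, 17.2–20.7 m/s).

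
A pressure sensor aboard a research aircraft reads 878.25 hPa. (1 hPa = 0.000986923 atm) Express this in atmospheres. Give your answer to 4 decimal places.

1 hPa = 0.000986923 atm, so 878.25 × 0.000986923 = 0.8668 atm.

0.8668 atm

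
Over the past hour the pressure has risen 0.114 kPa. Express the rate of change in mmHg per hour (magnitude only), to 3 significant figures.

0.114 kPa / 1 h × 7.50062 mmHg/kPa = 0.855 mmHg/h.

0.855 mmHg per hour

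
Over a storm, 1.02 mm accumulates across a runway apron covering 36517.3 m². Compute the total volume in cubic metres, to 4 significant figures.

1 mm over 1 m² is 1 L, so volume = 1.02 × 36517.3 = 37247.646 L = 37.25 m³.

37.25 cubic metres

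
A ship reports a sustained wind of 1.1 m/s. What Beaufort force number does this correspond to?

Beaufort force 1

1.1 m/s lies in the Beaufort 1 band (light air, 0.3–1.5 m/s).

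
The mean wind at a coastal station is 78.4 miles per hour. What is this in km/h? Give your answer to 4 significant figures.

126.2 km/h

1 mph = 1.60934 km/h, so 78.4 × 1.60934 = 126.2 km/h.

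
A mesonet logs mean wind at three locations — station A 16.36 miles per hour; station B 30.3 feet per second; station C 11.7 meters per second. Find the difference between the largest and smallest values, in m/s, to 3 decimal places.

4.386 m/s

station A: 16.36 mph = 7.31357 m/s.
station B: 30.3 ft/s = 9.23544 m/s.
Spread: 11.70000 − 7.31357 = 4.386 m/s.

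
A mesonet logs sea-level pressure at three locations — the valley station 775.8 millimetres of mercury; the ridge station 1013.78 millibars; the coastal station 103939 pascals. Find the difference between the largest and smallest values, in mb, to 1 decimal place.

25.6 mb

the valley station: 775.8 mmHg = 1034.315 mb.
the coastal station: 103939 Pa = 1039.390 mb.
Spread: 1039.390 − 1013.780 = 25.6 mb.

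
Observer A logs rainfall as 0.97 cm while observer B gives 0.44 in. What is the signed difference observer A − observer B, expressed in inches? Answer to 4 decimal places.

observer A: 0.97 cm = 0.381890 in.
Difference: 0.381890 − 0.440000 = -0.0581 in.

-0.0581 in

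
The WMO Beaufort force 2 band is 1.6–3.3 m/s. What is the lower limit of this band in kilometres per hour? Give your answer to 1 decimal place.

1.6–3.3 m/s × 3.6 = 5.8–11.9 km/h.

5.8 km/h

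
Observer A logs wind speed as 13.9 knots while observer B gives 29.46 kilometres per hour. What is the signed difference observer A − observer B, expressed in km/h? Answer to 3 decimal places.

-3.717 km/h

observer A: 13.9 kt = 25.74280 km/h.
Difference: 25.74280 − 29.46000 = -3.717 km/h.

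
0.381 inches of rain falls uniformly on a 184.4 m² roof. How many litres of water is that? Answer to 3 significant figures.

1780 litres

Depth: 0.381 in × 25.4 = 9.6774 mm.
1 mm over 1 m² is 1 L, so volume = 9.6774 × 184.4 = 1784.5126 L ≈ 1780 L.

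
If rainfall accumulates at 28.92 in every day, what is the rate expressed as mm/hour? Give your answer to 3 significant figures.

30.6 mm/hour

28.92 in/day × 25.4 mm/in × 0.0416667 day/hour = 30.6 mm/hour.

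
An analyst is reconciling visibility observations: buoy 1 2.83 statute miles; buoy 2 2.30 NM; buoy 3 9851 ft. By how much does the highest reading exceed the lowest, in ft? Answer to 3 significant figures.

buoy 1: 2.83 SM = 14942.40 ft.
buoy 2: 2.30 nmi = 13975.07 ft.
Spread: 14942.40 − 9851.00 = 5090 ft.

5090 ft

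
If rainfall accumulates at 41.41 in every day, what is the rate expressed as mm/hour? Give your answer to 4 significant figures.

43.83 mm/hour

41.41 in/day × 25.4 mm/in × 0.0416667 day/hour = 43.83 mm/hour.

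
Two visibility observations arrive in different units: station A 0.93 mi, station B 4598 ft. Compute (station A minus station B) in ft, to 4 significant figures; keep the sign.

station A: 0.93 SM = 4910.400 ft.
Difference: 4910.400 − 4598.000 = 312.4 ft.

312.4 ft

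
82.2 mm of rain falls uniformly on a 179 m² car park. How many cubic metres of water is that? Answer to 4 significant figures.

14.71 cubic metres

1 mm over 1 m² is 1 L, so volume = 82.2 × 179 = 14713.8 L = 14.71 m³.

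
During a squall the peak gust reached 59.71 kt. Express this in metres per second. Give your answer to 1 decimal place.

30.7 m/s

1 kt = 0.514444 m/s, so 59.71 × 0.514444 = 30.7 m/s.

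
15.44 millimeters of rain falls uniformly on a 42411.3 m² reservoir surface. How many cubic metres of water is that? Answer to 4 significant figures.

1 mm over 1 m² is 1 L, so volume = 15.44 × 42411.3 = 654830.47 L = 654.8 m³.

654.8 cubic metres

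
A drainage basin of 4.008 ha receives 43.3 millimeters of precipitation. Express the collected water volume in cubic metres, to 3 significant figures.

Area: 4.008 ha = 40080 m².
1 mm over 1 m² is 1 L, so volume = 43.3 × 40080 = 1735464 L = 1740 m³.

1740 cubic metres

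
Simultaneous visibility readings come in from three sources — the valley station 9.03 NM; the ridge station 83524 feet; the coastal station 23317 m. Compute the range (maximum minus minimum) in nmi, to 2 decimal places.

the ridge station: 83524 ft = 13.7463 nmi.
the coastal station: 23317 m = 12.5902 nmi.
Spread: 13.7463 − 9.0300 = 4.72 nmi.

4.72 nmi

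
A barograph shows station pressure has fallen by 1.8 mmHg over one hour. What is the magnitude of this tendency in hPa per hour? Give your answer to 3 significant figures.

1.8 mmHg / 1 h × 1.33322 hPa/mmHg = 2.40 hPa/h.

2.40 hPa per hour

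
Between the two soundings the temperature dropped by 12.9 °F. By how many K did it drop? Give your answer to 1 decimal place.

A change of 1 °C equals a change of 1.8 °F: ΔK = 12.9 × 0.5556 = 7.2 K.

7.2 K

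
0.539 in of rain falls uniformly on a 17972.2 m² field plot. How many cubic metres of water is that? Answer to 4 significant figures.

246.1 cubic metres

Depth: 0.539 in × 25.4 = 13.6906 mm.
1 mm over 1 m² is 1 L, so volume = 13.6906 × 17972.2 = 246050.2 L = 246.1 m³.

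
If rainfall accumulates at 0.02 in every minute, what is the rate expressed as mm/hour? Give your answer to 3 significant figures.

0.02 in/minute × 25.4 mm/in × 60 minute/hour = 30.5 mm/hour.

30.5 mm/hour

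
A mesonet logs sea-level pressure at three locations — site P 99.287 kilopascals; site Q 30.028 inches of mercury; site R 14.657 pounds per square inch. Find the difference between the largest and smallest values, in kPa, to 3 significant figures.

2.40 kPa

site Q: 30.028 inHg = 101.6865 kPa.
site R: 14.657 psi = 101.0565 kPa.
Spread: 101.6865 − 99.2870 = 2.40 kPa.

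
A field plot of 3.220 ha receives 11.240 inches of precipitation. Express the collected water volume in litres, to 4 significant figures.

9193000 litres

Depth: 11.240 in × 25.4 = 285.496 mm.
Area: 3.220 ha = 32200 m².
1 mm over 1 m² is 1 L, so volume = 285.496 × 32200 = 9192971.2 L ≈ 9193000 L.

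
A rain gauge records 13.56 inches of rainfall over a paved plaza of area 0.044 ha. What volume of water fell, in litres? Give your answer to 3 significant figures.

152000 litres

Depth: 13.56 in × 25.4 = 344.424 mm.
Area: 0.044 ha = 440 m².
1 mm over 1 m² is 1 L, so volume = 344.424 × 440 = 151546.56 L ≈ 152000 L.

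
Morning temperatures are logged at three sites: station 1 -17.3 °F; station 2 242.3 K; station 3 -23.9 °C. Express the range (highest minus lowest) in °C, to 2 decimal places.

6.95 °C

station 1: -17.3 °F = -27.389 °C.
station 2: 242.3 K = -30.850 °C.
Spread: (-23.900) − (-30.850) = 6.950 °C.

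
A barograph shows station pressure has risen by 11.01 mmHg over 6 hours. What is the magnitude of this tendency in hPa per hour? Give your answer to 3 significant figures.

11.01 mmHg / 6 h × 1.33322 hPa/mmHg = 2.45 hPa/h.

2.45 hPa per hour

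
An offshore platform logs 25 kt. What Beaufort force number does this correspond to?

25 kt lies in the Beaufort 6 band (strong breeze, 22–27 kt).

Beaufort force 6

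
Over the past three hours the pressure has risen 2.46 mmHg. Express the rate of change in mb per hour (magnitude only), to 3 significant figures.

1.09 mb per hour

2.46 mmHg / 3 h × 1.33322 mb/mmHg = 1.09 mb/h.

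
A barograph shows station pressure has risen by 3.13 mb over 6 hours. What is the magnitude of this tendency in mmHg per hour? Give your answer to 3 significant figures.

3.13 mb / 6 h × 0.750062 mmHg/mb = 0.391 mmHg/h.

0.391 mmHg per hour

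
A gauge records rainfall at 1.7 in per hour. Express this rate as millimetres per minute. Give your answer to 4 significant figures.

0.7197 mm/minute

1.7 in/hour × 25.4 mm/in × 0.0166667 hour/minute = 0.7197 mm/minute.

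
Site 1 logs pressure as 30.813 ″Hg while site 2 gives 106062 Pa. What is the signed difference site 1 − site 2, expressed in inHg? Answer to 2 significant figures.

site 2: 106062 Pa = 31.3201 inHg.
Difference: 30.8130 − 31.3201 = -0.51 inHg.

-0.51 inHg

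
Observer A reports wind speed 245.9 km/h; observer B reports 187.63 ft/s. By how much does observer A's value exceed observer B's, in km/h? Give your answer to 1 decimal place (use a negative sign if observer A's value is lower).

observer B: 187.63 ft/s = 205.883 km/h.
Difference: 245.900 − 205.883 = 40.0 km/h.

40.0 km/h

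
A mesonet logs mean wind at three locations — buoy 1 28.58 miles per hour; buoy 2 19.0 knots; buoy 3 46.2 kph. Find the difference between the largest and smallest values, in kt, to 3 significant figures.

buoy 1: 28.58 mph = 24.8353 kt.
buoy 3: 46.2 km/h = 24.9460 kt.
Spread: 24.9460 − 19.0000 = 5.95 kt.

5.95 kt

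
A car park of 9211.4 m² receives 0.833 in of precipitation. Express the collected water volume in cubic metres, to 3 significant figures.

195 cubic metres

Depth: 0.833 in × 25.4 = 21.1582 mm.
1 mm over 1 m² is 1 L, so volume = 21.1582 × 9211.4 = 194896.64 L = 195 m³.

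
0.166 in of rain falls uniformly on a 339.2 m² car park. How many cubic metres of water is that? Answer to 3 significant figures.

Depth: 0.166 in × 25.4 = 4.2164 mm.
1 mm over 1 m² is 1 L, so volume = 4.2164 × 339.2 = 1430.2029 L = 1.43 m³.

1.43 cubic metres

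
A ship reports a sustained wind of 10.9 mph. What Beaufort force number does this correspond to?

10.9 mph = 4.9 m/s, which is Beaufort 3 (gentle breeze, 3.4–5.4 m/s).

Beaufort force 3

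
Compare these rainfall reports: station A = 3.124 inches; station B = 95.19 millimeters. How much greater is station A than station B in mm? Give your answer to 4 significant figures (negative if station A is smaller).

-15.84 mm

station A: 3.124 in = 79.3496 mm.
Difference: 79.3496 − 95.1900 = -15.84 mm.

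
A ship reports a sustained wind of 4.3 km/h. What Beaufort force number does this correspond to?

Beaufort force 1

4.3 km/h = 1.2 m/s, which is Beaufort 1 (light air, 0.3–1.5 m/s).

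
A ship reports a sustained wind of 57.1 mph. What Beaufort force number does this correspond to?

Beaufort force 10

57.1 mph = 25.5 m/s, which is Beaufort 10 (storm, 24.5–28.4 m/s).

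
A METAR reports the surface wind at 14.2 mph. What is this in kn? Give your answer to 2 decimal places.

12.34 kt

1 mph = 0.868976 kt, so 14.2 × 0.868976 = 12.34 kt.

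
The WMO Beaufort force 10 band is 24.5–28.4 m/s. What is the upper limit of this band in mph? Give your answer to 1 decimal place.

24.5–28.4 m/s × 2.237 = 54.8–63.5 mph.

63.5 mph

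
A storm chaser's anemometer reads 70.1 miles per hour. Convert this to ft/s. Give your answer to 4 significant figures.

102.8 ft/s

1 mph = 1.46667 ft/s, so 70.1 × 1.46667 = 102.8 ft/s.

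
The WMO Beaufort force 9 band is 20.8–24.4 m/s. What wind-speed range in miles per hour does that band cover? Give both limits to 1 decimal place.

46.5 to 54.6 mph

20.8–24.4 m/s × 2.237 = 46.5–54.6 mph.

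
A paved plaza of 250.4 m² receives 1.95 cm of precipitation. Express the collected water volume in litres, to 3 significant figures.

4880 litres

Depth: 1.95 cm × 10 = 19.5 mm.
1 mm over 1 m² is 1 L, so volume = 19.5 × 250.4 = 4882.8 L ≈ 4880 L.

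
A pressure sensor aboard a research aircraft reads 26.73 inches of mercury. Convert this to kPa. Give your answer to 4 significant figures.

90.52 kPa

1 inHg = 3.38639 kPa, so 26.73 × 3.38639 = 90.52 kPa.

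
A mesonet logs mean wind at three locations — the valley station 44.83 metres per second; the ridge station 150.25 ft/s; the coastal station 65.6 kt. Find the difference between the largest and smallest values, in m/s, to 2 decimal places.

12.05 m/s

the ridge station: 150.25 ft/s = 45.7962 m/s.
the coastal station: 65.6 kt = 33.7476 m/s.
Spread: 45.7962 − 33.7476 = 12.05 m/s.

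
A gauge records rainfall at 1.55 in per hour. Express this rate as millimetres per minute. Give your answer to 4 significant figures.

1.55 in/hour × 25.4 mm/in × 0.0166667 hour/minute = 0.6562 mm/minute.

0.6562 mm/minute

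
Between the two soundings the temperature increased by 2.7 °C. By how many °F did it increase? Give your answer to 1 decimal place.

4.9 °F

For a temperature change the 32° offset cancels: Δ°F = 2.7 × 1.8 = 4.9 °F.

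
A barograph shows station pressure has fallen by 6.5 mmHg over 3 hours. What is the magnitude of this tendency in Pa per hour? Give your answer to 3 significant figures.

289 Pa per hour

6.5 mmHg / 3 h × 133.322 Pa/mmHg = 289 Pa/h.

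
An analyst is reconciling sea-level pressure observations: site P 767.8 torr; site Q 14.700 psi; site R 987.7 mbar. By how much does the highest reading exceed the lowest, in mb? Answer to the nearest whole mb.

site P: 767.8 mmHg = 1023.65 mb.
site Q: 14.700 psi = 1013.53 mb.
Spread: 1023.65 − 987.70 = 36 mb.

36 mb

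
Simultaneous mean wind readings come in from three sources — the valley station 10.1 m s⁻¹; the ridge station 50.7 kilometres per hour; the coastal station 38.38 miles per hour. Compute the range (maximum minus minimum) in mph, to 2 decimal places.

the valley station: 10.1 m/s = 22.5931 mph.
the ridge station: 50.7 km/h = 31.5035 mph.
Spread: 38.3800 − 22.5931 = 15.79 mph.

15.79 mph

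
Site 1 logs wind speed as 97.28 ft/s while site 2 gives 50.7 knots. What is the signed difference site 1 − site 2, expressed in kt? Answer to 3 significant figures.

6.94 kt

site 1: 97.28 ft/s = 57.6368 kt.
Difference: 57.6368 − 50.7000 = 6.94 kt.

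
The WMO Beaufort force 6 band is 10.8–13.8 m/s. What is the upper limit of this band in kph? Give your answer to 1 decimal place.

49.7 km/h

10.8–13.8 m/s × 3.6 = 38.9–49.7 km/h.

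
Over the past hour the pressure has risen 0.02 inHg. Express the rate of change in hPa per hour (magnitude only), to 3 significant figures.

0.02 inHg / 1 h × 33.8639 hPa/inHg = 0.677 hPa/h.

0.677 hPa per hour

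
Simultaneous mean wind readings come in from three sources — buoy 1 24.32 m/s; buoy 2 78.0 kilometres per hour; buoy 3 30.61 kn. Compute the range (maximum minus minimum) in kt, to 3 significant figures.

16.7 kt

buoy 1: 24.32 m/s = 47.274 kt.
buoy 2: 78.0 km/h = 42.117 kt.
Spread: 47.274 − 30.610 = 16.7 kt.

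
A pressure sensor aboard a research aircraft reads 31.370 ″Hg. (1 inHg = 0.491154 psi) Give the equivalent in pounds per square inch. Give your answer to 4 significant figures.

1 inHg = 0.491154 psi, so 31.370 × 0.491154 = 15.41 psi.

15.41 psi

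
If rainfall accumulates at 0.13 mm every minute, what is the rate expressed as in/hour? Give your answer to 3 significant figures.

0.13 mm/minute × 0.0393701 in/mm × 60 minute/hour = 0.307 in/hour.

0.307 in/hour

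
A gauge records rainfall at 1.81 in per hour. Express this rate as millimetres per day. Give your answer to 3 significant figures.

1.81 in/hour × 25.4 mm/in × 24 hour/day = 1100 mm/day.

1100 mm/day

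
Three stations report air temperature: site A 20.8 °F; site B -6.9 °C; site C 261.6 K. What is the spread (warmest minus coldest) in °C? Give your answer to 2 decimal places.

5.33 °C

site A: 20.8 °F = -6.222 °C.
site C: 261.6 K = -11.550 °C.
Spread: (-6.222) − (-11.550) = 5.328 °C.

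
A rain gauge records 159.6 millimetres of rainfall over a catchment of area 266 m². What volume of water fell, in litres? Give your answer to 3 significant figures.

42500 litres

1 mm over 1 m² is 1 L, so volume = 159.6 × 266 = 42453.6 L ≈ 42500 L.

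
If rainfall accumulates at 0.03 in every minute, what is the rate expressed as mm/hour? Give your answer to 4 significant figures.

0.03 in/minute × 25.4 mm/in × 60 minute/hour = 45.72 mm/hour.

45.72 mm/hour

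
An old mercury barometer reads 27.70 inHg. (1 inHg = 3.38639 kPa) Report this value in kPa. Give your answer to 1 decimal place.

93.8 kPa

1 inHg = 3.38639 kPa, so 27.70 × 3.38639 = 93.8 kPa.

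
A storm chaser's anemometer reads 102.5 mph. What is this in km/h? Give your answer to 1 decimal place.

165.0 km/h

1 mph = 1.60934 km/h, so 102.5 × 1.60934 = 165.0 km/h.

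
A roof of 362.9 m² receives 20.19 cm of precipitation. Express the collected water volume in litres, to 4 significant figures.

73270 litres

Depth: 20.19 cm × 10 = 201.9 mm.
1 mm over 1 m² is 1 L, so volume = 201.9 × 362.9 = 73269.51 L ≈ 73270 L.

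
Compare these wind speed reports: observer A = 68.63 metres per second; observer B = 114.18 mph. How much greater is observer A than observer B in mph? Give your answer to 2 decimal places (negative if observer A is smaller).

observer A: 68.63 m/s = 153.5209 mph.
Difference: 153.5209 − 114.1800 = 39.34 mph.

39.34 mph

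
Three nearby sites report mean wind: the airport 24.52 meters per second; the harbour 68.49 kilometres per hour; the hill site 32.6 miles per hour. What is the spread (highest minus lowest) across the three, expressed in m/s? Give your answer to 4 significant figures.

the harbour: 68.49 km/h = 19.025000 m/s.
the hill site: 32.6 mph = 14.573504 m/s.
Spread: 24.520000 − 14.573504 = 9.946 m/s.

9.946 m/s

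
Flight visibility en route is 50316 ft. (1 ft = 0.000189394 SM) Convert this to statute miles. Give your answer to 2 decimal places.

9.53 SM

1 ft = 0.000189394 SM, so 50316 × 0.000189394 = 9.53 SM.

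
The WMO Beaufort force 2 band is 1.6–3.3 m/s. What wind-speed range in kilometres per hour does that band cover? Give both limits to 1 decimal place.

5.8 to 11.9 km/h

1.6–3.3 m/s × 3.6 = 5.8–11.9 km/h.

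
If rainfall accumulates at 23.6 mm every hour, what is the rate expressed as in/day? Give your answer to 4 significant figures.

22.30 in/day

23.6 mm/hour × 0.0393701 in/mm × 24 hour/day = 22.30 in/day.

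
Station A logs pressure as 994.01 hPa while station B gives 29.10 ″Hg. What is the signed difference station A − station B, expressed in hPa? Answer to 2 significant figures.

8.6 hPa

station B: 29.10 inHg = 985.439 hPa.
Difference: 994.010 − 985.439 = 8.6 hPa.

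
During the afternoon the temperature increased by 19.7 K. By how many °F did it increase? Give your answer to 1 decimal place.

Converting a difference, only the 9/5 scale factor applies: Δ°F = 19.7 × 1.8 = 35.5 °F.

35.5 °F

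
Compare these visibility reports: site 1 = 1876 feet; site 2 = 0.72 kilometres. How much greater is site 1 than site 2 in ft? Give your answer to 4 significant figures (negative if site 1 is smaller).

-486.2 ft

site 2: 0.72 km = 2362.205 ft.
Difference: 1876.000 − 2362.205 = -486.2 ft.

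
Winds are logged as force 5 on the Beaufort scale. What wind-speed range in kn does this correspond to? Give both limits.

17 to 21 kt

Beaufort 5 (fresh breeze) spans 17–21 knots.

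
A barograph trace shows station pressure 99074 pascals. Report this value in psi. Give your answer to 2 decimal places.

14.37 psi

1 Pa = 0.000145038 psi, so 99074 × 0.000145038 = 14.37 psi.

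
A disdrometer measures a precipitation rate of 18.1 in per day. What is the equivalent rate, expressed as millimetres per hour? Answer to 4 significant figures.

19.16 mm/hour

18.1 in/day × 25.4 mm/in × 0.0416667 day/hour = 19.16 mm/hour.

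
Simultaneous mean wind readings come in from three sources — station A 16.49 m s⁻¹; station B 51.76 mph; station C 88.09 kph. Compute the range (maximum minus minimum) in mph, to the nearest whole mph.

station A: 16.49 m/s = 36.89 mph.
station C: 88.09 km/h = 54.74 mph.
Spread: 54.74 − 36.89 = 18 mph.

18 mph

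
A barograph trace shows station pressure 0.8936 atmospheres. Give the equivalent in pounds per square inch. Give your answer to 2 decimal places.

13.13 psi

1 atm = 14.6959 psi, so 0.8936 × 14.6959 = 13.13 psi.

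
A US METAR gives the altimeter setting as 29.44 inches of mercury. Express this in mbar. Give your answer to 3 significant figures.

1 inHg = 33.8639 mb, so 29.44 × 33.8639 = 997 mb.

997 mb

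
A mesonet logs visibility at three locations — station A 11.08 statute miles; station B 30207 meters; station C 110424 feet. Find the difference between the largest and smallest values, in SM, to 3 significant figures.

station B: 30207 m = 18.7698 SM.
station C: 110424 ft = 20.9136 SM.
Spread: 20.9136 − 11.0800 = 9.83 SM.

9.83 SM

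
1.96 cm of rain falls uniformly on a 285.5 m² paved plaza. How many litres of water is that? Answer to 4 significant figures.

Depth: 1.96 cm × 10 = 19.6 mm.
1 mm over 1 m² is 1 L, so volume = 19.6 × 285.5 = 5595.8 L ≈ 5596 L.

5596 litres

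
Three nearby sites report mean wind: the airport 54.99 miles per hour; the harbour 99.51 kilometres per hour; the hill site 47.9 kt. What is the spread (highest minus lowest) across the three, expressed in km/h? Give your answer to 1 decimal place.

the airport: 54.99 mph = 88.498 km/h.
the hill site: 47.9 kt = 88.711 km/h.
Spread: 99.510 − 88.498 = 11.0 km/h.

11.0 km/h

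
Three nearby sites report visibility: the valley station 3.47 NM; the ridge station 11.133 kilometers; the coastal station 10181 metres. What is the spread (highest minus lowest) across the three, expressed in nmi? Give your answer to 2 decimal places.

2.54 nmi

the ridge station: 11.133 km = 6.0113 nmi.
the coastal station: 10181 m = 5.4973 nmi.
Spread: 6.0113 − 3.4700 = 2.54 nmi.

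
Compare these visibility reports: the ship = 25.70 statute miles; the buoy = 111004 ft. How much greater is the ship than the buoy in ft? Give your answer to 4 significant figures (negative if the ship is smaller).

the ship: 25.70 SM = 135696.00 ft.
Difference: 135696.00 − 111004.00 = 24690 ft.

24690 ft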